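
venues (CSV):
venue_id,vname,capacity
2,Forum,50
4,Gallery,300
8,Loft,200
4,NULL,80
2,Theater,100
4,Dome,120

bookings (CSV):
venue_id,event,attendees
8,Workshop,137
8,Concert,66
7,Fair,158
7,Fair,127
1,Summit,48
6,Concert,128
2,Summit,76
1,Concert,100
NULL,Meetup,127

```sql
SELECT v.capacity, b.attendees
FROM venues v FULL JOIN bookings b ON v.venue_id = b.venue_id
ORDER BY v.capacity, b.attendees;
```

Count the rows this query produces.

13

FULL OUTER JOIN keeps every row from both sides; unmatched rows get NULL for the other side's columns.
Matching on v.venue_id = b.venue_id. A NULL in a compared column never satisfies the condition.
- venue_id=2: 1 matching b row(s), so 1 row(s) emitted.
- venue_id=4: no b row matches, row kept with b columns NULL.
- venue_id=8: 2 matching b row(s), so 2 row(s) emitted.
- venue_id=4: no b row matches, row kept with b columns NULL.
- venue_id=2: 1 matching b row(s), so 1 row(s) emitted.
- venue_id=4: no b row matches, row kept with b columns NULL.
- plus 6 unmatched b row(s), each kept with NULL v columns.
Total: 4 matched + 9 padded = 13 rows.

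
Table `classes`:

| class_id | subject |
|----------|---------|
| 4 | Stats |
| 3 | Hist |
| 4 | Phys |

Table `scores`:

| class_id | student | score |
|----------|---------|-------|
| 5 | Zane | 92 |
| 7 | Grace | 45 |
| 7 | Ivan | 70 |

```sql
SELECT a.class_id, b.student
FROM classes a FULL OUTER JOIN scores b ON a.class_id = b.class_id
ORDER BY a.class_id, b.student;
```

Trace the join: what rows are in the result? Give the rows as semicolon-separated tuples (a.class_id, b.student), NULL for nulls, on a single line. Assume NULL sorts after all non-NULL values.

(3, NULL); (4, NULL); (4, NULL); (NULL, Grace); (NULL, Ivan); (NULL, Zane)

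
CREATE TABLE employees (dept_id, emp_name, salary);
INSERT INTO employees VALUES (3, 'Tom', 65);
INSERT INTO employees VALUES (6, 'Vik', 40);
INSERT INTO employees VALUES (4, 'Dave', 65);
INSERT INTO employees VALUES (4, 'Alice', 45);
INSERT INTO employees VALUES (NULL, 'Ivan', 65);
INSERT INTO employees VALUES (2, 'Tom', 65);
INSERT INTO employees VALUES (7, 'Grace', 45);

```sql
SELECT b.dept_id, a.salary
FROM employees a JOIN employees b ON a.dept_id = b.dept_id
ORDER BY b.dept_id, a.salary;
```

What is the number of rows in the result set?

INNER JOIN keeps only pairs where the ON condition holds.
Matching on a.dept_id = b.dept_id. A NULL in a compared column never satisfies the condition.
- a row (dept_id=3): matches 1 b row(s) → 1 output row(s).
- a row (dept_id=6): matches 1 b row(s) → 1 output row(s).
- a row (dept_id=4): matches 2 b row(s) → 2 output row(s).
- a row (dept_id=4): matches 2 b row(s) → 2 output row(s).
- a row (dept_id=NULL): no match → dropped.
- a row (dept_id=2): matches 1 b row(s) → 1 output row(s).
- a row (dept_id=7): matches 1 b row(s) → 1 output row(s).
Total: 8 rows.

8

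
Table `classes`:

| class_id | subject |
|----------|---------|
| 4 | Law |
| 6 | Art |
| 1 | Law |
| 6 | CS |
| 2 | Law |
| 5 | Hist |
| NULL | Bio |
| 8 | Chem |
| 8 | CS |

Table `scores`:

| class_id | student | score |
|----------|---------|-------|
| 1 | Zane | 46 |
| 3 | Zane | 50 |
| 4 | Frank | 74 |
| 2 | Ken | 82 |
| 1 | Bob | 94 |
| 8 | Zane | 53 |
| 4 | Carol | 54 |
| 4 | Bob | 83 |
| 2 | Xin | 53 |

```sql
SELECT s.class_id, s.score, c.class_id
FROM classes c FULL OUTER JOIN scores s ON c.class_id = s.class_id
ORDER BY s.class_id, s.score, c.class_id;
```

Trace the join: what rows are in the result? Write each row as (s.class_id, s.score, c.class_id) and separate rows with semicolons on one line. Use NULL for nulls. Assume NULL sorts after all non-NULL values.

FULL OUTER JOIN keeps every row from both sides; unmatched rows get NULL for the other side's columns.
Matching on c.class_id = s.class_id. A NULL in a compared column never satisfies the condition.
- c[0] class_id=4 → 3 match(es) in s → 3 row(s).
- c[1] class_id=6 → no match; kept with NULLs on the s side.
- c[2] class_id=1 → 2 match(es) in s → 2 row(s).
- c[3] class_id=6 → no match; kept with NULLs on the s side.
- c[4] class_id=2 → 2 match(es) in s → 2 row(s).
- c[5] class_id=5 → no match; kept with NULLs on the s side.
- c[6] class_id=NULL → no match; kept with NULLs on the s side.
- c[7] class_id=8 → 1 match(es) in s → 1 row(s).
- c[8] class_id=8 → 1 match(es) in s → 1 row(s).
- plus 1 unmatched s row(s), each kept with NULL c columns.

(1, 46, 1); (1, 94, 1); (2, 53, 2); (2, 82, 2); (3, 50, NULL); (4, 54, 4); (4, 74, 4); (4, 83, 4); (8, 53, 8); (8, 53, 8); (NULL, NULL, 5); (NULL, NULL, 6); (NULL, NULL, 6); (NULL, NULL, NULL)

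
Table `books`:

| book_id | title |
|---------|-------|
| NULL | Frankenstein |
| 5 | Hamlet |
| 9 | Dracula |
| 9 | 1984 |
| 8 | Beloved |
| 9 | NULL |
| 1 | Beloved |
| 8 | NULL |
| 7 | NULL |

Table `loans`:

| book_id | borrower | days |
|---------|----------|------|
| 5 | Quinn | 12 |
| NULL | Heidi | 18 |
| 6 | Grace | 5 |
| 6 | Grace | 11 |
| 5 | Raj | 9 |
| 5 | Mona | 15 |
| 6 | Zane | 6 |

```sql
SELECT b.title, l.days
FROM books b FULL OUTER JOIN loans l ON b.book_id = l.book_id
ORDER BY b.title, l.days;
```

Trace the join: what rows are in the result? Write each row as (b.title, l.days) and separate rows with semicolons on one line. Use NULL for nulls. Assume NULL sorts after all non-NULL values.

(1984, NULL); (Beloved, NULL); (Beloved, NULL); (Dracula, NULL); (Frankenstein, NULL); (Hamlet, 9); (Hamlet, 12); (Hamlet, 15); (NULL, 5); (NULL, 6); (NULL, 11); (NULL, 18); (NULL, NULL); (NULL, NULL); (NULL, NULL)

FULL OUTER JOIN keeps every row from both sides; unmatched rows get NULL for the other side's columns.
Matching on b.book_id = l.book_id. A NULL in a compared column never satisfies the condition.
Matched pairs: 3; unmatched b rows kept: 8; unmatched l rows kept: 4.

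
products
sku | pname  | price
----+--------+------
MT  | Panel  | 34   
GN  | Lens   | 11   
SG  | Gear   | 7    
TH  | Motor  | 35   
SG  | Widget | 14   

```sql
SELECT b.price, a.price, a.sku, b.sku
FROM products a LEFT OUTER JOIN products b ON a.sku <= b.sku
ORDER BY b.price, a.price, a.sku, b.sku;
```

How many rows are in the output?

16

LEFT JOIN keeps every row from `products a`; unmatched rows get NULL for `products b`'s columns.
Matching on a.sku <= b.sku.
- sku=MT: 4 matching b row(s), so 4 row(s) emitted.
- sku=GN: 5 matching b row(s), so 5 row(s) emitted.
- sku=SG: 3 matching b row(s), so 3 row(s) emitted.
- sku=TH: 1 matching b row(s), so 1 row(s) emitted.
- sku=SG: 3 matching b row(s), so 3 row(s) emitted.
Total: 16 rows.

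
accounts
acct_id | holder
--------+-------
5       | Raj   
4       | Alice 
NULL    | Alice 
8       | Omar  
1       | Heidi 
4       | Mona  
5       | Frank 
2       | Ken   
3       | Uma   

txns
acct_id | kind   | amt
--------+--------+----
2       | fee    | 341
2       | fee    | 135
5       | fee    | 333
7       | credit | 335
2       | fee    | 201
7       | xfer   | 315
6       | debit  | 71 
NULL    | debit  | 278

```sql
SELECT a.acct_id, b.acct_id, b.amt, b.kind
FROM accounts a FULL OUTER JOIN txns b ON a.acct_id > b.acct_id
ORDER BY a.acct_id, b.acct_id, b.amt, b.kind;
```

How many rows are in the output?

FULL OUTER JOIN keeps every row from both sides; unmatched rows get NULL for the other side's columns.
Matching on a.acct_id > b.acct_id. A NULL in a compared column never satisfies the condition.
- a (acct_id=5) pairs with 3 row(s) of b.
- a (acct_id=4) pairs with 3 row(s) of b.
- a (acct_id=NULL) has no partner → padded with NULL.
- a (acct_id=8) pairs with 7 row(s) of b.
- a (acct_id=1) has no partner → padded with NULL.
- a (acct_id=4) pairs with 3 row(s) of b.
- a (acct_id=5) pairs with 3 row(s) of b.
- a (acct_id=2) has no partner → padded with NULL.
- a (acct_id=3) pairs with 3 row(s) of b.
- plus 1 unmatched b row(s), each kept with NULL a columns.
Total: 22 matched + 4 padded = 26 rows.

26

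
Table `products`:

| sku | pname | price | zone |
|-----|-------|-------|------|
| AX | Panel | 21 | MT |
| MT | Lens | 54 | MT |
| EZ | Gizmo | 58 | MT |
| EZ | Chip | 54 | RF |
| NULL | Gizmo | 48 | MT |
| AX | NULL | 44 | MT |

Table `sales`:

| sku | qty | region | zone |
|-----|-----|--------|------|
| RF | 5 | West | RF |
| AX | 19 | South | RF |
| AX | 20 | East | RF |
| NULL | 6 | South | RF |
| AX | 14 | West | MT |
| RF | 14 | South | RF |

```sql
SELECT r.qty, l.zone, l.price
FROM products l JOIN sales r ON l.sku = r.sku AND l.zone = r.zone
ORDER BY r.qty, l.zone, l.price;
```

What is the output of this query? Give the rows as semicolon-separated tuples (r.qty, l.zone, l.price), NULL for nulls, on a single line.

INNER JOIN keeps only pairs where the ON condition holds.
Matching on l.sku = r.sku AND l.zone = r.zone. A NULL in a compared column never satisfies the condition.
- l[0] sku=AX, zone=MT → 1 match(es) in r → 1 row(s).
- l[1] sku=MT, zone=MT → no match; dropped.
- l[2] sku=EZ, zone=MT → no match; dropped.
- l[3] sku=EZ, zone=RF → no match; dropped.
- l[4] sku=NULL, zone=MT → no match; dropped.
- l[5] sku=AX, zone=MT → 1 match(es) in r → 1 row(s).
After projecting and ordering:
r.qty | l.zone | l.price
14 | MT | 21
14 | MT | 44

(14, MT, 21); (14, MT, 44)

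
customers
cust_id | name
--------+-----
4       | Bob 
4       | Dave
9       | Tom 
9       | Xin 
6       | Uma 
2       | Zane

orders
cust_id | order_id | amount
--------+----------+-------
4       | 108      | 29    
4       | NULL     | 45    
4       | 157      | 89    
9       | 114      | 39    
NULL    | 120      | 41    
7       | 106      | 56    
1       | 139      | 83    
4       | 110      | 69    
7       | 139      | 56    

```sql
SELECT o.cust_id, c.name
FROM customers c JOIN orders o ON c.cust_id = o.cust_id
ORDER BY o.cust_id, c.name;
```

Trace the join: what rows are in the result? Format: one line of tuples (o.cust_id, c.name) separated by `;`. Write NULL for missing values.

INNER JOIN keeps only pairs where the ON condition holds.
Matching on c.cust_id = o.cust_id. A NULL in a compared column never satisfies the condition.
- c row (cust_id=4): matches 4 o row(s) → 4 output row(s).
- c row (cust_id=4): matches 4 o row(s) → 4 output row(s).
- c row (cust_id=9): matches 1 o row(s) → 1 output row(s).
- c row (cust_id=9): matches 1 o row(s) → 1 output row(s).
- c row (cust_id=6): no match → dropped.
- c row (cust_id=2): no match → dropped.
After projecting and ordering:
o.cust_id | c.name
4 | Bob
4 | Bob
4 | Bob
4 | Bob
4 | Dave
4 | Dave
4 | Dave
4 | Dave
9 | Tom
9 | Xin

(4, Bob); (4, Bob); (4, Bob); (4, Bob); (4, Dave); (4, Dave); (4, Dave); (4, Dave); (9, Tom); (9, Xin)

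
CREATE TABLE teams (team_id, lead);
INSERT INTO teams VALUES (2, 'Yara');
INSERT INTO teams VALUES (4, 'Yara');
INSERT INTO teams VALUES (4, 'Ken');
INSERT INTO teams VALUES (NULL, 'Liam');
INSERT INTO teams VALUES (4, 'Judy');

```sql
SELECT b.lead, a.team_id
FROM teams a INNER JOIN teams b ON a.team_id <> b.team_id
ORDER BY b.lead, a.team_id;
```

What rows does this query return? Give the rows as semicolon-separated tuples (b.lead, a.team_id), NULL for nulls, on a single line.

(Judy, 2); (Ken, 2); (Yara, 2); (Yara, 4); (Yara, 4); (Yara, 4)

INNER JOIN keeps only pairs where the ON condition holds.
Matching on a.team_id <> b.team_id. A NULL in a compared column never satisfies the condition.
- team_id=2: 3 matching b row(s), so 3 row(s) emitted.
- team_id=4: 1 matching b row(s), so 1 row(s) emitted.
- team_id=4: 1 matching b row(s), so 1 row(s) emitted.
- team_id=NULL: no matching b row, dropped.
- team_id=4: 1 matching b row(s), so 1 row(s) emitted.
After projecting and ordering:
b.lead | a.team_id
Judy | 2
Ken | 2
Yara | 2
Yara | 4
Yara | 4
Yara | 4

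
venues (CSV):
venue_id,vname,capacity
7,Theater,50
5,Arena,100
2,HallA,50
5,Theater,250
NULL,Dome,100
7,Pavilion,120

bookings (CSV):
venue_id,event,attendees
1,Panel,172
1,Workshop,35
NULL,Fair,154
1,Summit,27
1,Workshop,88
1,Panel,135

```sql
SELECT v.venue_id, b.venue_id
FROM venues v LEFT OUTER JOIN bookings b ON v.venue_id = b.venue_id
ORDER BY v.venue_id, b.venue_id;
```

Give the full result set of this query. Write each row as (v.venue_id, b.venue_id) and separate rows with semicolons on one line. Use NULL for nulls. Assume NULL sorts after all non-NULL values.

(2, NULL); (5, NULL); (5, NULL); (7, NULL); (7, NULL); (NULL, NULL)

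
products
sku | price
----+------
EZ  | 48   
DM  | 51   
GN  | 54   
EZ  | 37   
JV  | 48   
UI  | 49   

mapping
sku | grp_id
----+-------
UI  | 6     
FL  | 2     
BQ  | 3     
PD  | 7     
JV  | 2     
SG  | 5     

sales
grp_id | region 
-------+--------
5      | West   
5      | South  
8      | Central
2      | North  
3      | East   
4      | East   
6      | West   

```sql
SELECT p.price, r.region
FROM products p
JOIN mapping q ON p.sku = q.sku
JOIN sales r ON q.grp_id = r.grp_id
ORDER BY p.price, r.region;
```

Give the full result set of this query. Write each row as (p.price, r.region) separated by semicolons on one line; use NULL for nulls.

Joins associate left-to-right: products INNER JOIN mapping on sku gives 2 intermediate row(s).
Then INNER JOIN `sales r` on grp_id: keep only rows whose q.grp_id appears in r.

(48, North); (49, West)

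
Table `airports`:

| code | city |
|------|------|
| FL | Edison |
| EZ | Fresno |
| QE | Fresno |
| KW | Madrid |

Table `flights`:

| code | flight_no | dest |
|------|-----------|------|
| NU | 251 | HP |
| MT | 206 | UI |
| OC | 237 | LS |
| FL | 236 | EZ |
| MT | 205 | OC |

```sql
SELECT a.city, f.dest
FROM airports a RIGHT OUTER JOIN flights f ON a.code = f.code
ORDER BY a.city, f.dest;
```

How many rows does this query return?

5

RIGHT JOIN keeps every row from `flights`; unmatched rows get NULL for `airports`'s columns.
Matching on a.code = f.code.
- a row (code=FL): matches 1 f row(s) → 1 output row(s).
- a row (code=EZ): no match.
- a row (code=QE): no match.
- a row (code=KW): no match.
- 4 f row(s) had no a match → kept, a columns NULL.
Total: 1 matched + 4 padded = 5 rows.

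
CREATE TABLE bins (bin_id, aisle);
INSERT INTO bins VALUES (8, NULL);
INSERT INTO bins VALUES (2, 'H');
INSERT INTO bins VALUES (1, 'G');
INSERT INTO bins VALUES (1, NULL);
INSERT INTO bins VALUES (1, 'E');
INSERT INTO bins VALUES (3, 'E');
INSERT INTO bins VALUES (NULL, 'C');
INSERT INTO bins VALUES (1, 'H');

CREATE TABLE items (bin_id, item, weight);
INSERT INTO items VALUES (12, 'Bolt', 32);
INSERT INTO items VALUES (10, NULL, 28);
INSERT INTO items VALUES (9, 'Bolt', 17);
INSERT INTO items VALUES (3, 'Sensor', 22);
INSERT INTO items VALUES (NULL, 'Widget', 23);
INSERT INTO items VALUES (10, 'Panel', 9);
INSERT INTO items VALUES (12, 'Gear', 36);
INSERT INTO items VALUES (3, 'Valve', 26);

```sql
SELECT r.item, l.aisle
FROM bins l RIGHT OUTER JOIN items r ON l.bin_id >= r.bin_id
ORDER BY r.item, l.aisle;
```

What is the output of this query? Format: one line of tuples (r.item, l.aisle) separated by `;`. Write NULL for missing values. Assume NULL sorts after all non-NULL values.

RIGHT JOIN keeps every row from `items`; unmatched rows get NULL for `bins`'s columns.
Matching on l.bin_id >= r.bin_id. A NULL in a compared column never satisfies the condition.
Matched pairs: 4; unmatched r rows kept: 6.

(Bolt, NULL); (Bolt, NULL); (Gear, NULL); (Panel, NULL); (Sensor, E); (Sensor, NULL); (Valve, E); (Valve, NULL); (Widget, NULL); (NULL, NULL)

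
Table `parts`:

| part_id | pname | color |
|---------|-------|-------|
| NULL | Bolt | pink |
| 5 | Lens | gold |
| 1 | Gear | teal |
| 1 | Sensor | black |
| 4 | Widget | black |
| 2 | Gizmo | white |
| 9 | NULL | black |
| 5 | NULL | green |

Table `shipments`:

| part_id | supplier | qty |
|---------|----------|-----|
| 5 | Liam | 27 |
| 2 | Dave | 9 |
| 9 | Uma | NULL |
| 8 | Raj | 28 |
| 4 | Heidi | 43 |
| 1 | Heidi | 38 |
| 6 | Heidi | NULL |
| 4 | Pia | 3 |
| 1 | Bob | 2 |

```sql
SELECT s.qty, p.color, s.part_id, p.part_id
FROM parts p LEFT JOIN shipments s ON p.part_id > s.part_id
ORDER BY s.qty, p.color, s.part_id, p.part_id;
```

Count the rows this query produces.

LEFT JOIN keeps every row from `parts`; unmatched rows get NULL for `shipments`'s columns.
Matching on p.part_id > s.part_id. A NULL in a compared column never satisfies the condition.
Matched pairs: 23; unmatched p rows kept: 3.
Total: 23 matched + 3 padded = 26 rows.

26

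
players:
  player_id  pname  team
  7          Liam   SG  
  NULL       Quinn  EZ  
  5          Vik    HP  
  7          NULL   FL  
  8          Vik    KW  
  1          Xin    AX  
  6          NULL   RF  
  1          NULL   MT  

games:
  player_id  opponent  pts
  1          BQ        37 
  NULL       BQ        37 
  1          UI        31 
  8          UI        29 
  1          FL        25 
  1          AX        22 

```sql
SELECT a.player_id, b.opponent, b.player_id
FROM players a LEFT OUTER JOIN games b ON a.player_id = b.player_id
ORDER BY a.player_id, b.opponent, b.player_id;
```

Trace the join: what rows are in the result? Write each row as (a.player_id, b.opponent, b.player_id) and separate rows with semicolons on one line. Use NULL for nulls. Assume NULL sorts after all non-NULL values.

(1, AX, 1); (1, AX, 1); (1, BQ, 1); (1, BQ, 1); (1, FL, 1); (1, FL, 1); (1, UI, 1); (1, UI, 1); (5, NULL, NULL); (6, NULL, NULL); (7, NULL, NULL); (7, NULL, NULL); (8, UI, 8); (NULL, NULL, NULL)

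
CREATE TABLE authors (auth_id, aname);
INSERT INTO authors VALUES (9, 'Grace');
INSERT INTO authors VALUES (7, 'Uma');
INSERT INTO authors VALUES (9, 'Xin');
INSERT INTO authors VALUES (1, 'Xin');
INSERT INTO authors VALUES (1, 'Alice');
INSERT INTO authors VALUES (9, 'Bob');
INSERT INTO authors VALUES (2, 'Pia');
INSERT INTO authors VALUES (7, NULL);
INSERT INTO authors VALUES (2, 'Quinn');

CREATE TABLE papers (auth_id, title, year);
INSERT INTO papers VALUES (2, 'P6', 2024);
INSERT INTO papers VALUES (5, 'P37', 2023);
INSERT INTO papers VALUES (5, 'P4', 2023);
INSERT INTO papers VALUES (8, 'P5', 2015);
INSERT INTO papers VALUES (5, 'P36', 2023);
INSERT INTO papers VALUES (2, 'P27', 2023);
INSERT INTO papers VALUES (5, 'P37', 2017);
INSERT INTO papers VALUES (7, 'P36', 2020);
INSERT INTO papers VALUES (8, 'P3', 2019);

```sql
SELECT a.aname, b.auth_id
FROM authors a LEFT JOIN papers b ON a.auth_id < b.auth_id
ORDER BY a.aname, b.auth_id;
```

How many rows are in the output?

LEFT JOIN keeps every row from `authors`; unmatched rows get NULL for `papers`'s columns.
Matching on a.auth_id < b.auth_id.
- auth_id=9: no b row matches, row kept with b columns NULL.
- auth_id=7: 2 matching b row(s), so 2 row(s) emitted.
- auth_id=9: no b row matches, row kept with b columns NULL.
- auth_id=1: 9 matching b row(s), so 9 row(s) emitted.
- auth_id=1: 9 matching b row(s), so 9 row(s) emitted.
- auth_id=9: no b row matches, row kept with b columns NULL.
- auth_id=2: 7 matching b row(s), so 7 row(s) emitted.
- auth_id=7: 2 matching b row(s), so 2 row(s) emitted.
- auth_id=2: 7 matching b row(s), so 7 row(s) emitted.
Total: 36 matched + 3 padded = 39 rows.

39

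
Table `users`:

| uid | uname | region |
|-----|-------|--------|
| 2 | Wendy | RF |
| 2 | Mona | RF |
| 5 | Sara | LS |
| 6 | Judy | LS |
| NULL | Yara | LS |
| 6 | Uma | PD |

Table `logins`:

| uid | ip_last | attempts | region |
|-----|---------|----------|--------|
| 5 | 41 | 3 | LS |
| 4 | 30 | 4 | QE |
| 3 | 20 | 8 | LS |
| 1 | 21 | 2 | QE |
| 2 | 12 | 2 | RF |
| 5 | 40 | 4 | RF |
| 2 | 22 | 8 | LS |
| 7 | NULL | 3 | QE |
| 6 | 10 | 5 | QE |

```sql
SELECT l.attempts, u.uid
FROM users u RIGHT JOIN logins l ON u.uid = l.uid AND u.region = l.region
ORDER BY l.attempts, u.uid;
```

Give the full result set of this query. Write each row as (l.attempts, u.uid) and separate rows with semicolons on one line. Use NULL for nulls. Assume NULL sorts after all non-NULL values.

RIGHT JOIN keeps every row from `logins`; unmatched rows get NULL for `users`'s columns.
Matching on u.uid = l.uid AND u.region = l.region. A NULL in a compared column never satisfies the condition.
Matched pairs: 3; unmatched l rows kept: 7.

(2, 2); (2, 2); (2, NULL); (3, 5); (3, NULL); (4, NULL); (4, NULL); (5, NULL); (8, NULL); (8, NULL)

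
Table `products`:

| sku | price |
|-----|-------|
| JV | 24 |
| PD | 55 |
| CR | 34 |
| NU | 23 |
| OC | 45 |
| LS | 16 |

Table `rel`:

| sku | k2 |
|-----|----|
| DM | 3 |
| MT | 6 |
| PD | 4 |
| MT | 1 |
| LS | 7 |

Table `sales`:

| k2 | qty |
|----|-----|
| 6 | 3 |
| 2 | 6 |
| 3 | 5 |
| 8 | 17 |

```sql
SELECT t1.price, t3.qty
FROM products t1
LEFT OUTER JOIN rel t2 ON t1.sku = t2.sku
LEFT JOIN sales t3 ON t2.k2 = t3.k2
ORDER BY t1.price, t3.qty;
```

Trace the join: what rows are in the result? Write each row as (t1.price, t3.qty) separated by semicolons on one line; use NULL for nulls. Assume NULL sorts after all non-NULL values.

Evaluate left to right. First `products t1 LEFT JOIN rel t2` on sku: 6 row(s).
Then LEFT JOIN `sales t3` on k2: each of those 6 rows is kept; rows whose t2.k2 has no match in t3 get NULL for t3's columns.

(16, NULL); (23, NULL); (24, NULL); (34, NULL); (45, NULL); (55, NULL)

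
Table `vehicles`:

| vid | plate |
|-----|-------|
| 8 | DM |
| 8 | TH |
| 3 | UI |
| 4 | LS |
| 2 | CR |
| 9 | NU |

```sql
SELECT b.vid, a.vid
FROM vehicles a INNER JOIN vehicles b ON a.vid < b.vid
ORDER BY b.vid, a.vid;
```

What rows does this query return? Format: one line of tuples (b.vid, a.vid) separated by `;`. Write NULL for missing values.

INNER JOIN keeps only pairs where the ON condition holds.
Matching on a.vid < b.vid.
- a row (vid=8): matches 1 b row(s) → 1 output row(s).
- a row (vid=8): matches 1 b row(s) → 1 output row(s).
- a row (vid=3): matches 4 b row(s) → 4 output row(s).
- a row (vid=4): matches 3 b row(s) → 3 output row(s).
- a row (vid=2): matches 5 b row(s) → 5 output row(s).
- a row (vid=9): no match → dropped.

(3, 2); (4, 2); (4, 3); (8, 2); (8, 2); (8, 3); (8, 3); (8, 4); (8, 4); (9, 2); (9, 3); (9, 4); (9, 8); (9, 8)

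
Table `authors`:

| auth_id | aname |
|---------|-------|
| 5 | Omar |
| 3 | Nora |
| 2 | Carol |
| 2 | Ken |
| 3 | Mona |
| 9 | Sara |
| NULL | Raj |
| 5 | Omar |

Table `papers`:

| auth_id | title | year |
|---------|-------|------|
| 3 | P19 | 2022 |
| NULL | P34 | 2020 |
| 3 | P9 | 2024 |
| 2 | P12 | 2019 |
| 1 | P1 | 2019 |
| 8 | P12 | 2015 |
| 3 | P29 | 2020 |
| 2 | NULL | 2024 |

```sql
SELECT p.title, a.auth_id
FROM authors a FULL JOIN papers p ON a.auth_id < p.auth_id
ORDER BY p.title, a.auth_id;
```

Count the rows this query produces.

18

FULL OUTER JOIN keeps every row from both sides; unmatched rows get NULL for the other side's columns.
Matching on a.auth_id < p.auth_id. A NULL in a compared column never satisfies the condition.
- a[0] auth_id=5 → 1 match(es) in p → 1 row(s).
- a[1] auth_id=3 → 1 match(es) in p → 1 row(s).
- a[2] auth_id=2 → 4 match(es) in p → 4 row(s).
- a[3] auth_id=2 → 4 match(es) in p → 4 row(s).
- a[4] auth_id=3 → 1 match(es) in p → 1 row(s).
- a[5] auth_id=9 → no match; kept with NULLs on the p side.
- a[6] auth_id=NULL → no match; kept with NULLs on the p side.
- a[7] auth_id=5 → 1 match(es) in p → 1 row(s).
- 4 p row(s) had no a match → kept, a columns NULL.
Total: 12 matched + 6 padded = 18 rows.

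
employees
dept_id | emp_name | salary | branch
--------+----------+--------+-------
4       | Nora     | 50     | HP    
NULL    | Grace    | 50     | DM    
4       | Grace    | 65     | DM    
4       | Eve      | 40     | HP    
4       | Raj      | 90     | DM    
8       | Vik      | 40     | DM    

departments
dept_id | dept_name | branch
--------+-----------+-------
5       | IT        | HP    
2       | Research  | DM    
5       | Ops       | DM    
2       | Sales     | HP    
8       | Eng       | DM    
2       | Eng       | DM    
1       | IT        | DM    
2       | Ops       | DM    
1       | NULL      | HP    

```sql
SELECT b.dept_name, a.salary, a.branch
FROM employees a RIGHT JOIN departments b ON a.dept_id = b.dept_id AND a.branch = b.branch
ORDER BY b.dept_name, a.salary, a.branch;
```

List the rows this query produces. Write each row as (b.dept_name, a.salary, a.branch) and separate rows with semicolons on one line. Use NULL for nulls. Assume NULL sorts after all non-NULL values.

(Eng, 40, DM); (Eng, NULL, NULL); (IT, NULL, NULL); (IT, NULL, NULL); (Ops, NULL, NULL); (Ops, NULL, NULL); (Research, NULL, NULL); (Sales, NULL, NULL); (NULL, NULL, NULL)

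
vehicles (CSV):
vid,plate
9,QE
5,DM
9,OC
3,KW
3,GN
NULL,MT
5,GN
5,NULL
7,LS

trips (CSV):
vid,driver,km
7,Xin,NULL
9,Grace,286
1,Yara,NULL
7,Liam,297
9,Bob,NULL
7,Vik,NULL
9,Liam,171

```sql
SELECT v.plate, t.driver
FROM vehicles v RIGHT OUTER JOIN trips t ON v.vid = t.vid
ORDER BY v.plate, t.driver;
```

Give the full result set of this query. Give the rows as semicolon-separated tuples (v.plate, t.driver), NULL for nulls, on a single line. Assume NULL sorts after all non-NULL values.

(LS, Liam); (LS, Vik); (LS, Xin); (OC, Bob); (OC, Grace); (OC, Liam); (QE, Bob); (QE, Grace); (QE, Liam); (NULL, Yara)

RIGHT JOIN keeps every row from `trips`; unmatched rows get NULL for `vehicles`'s columns.
Matching on v.vid = t.vid. A NULL in a compared column never satisfies the condition.
Matched pairs: 9; unmatched t rows kept: 1.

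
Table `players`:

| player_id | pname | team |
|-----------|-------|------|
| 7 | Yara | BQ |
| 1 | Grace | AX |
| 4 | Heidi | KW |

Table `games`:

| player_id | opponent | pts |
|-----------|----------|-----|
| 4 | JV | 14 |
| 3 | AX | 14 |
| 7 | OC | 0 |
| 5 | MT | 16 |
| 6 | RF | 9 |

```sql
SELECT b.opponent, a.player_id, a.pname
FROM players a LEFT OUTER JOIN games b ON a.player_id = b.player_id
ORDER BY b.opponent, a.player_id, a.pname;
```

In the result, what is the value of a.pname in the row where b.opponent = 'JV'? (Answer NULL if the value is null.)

LEFT JOIN keeps every row from `players`; unmatched rows get NULL for `games`'s columns.
Matching on a.player_id = b.player_id.
- a[0] player_id=7 → 1 match(es) in b → 1 row(s).
- a[1] player_id=1 → no match; kept with NULLs on the b side.
- a[2] player_id=4 → 1 match(es) in b → 1 row(s).

Heidi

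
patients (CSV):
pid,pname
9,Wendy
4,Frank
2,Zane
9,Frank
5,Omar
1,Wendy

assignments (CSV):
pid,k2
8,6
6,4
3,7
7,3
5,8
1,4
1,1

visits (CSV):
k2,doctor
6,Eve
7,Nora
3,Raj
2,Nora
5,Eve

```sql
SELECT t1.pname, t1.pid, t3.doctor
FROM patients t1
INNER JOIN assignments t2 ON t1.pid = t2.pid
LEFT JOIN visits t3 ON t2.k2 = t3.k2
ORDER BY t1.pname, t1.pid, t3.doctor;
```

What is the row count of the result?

Joins associate left-to-right: patients INNER JOIN assignments on pid gives 3 intermediate row(s).
Then LEFT JOIN `visits t3` on k2: each of those 3 rows is kept; rows whose t2.k2 has no match in t3 get NULL for t3's columns.
Result: 3 row(s).

3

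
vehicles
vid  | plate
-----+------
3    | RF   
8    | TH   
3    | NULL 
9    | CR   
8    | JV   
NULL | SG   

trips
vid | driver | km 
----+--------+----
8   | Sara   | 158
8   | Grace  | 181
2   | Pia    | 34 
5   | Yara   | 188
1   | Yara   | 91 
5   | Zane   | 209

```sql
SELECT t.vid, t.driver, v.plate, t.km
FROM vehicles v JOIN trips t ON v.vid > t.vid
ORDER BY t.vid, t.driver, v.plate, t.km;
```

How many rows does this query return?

18

INNER JOIN keeps only pairs where the ON condition holds.
Matching on v.vid > t.vid. A NULL in a compared column never satisfies the condition.
- v[0] vid=3 → 2 match(es) in t → 2 row(s).
- v[1] vid=8 → 4 match(es) in t → 4 row(s).
- v[2] vid=3 → 2 match(es) in t → 2 row(s).
- v[3] vid=9 → 6 match(es) in t → 6 row(s).
- v[4] vid=8 → 4 match(es) in t → 4 row(s).
- v[5] vid=NULL → no match; dropped.
Total: 18 rows.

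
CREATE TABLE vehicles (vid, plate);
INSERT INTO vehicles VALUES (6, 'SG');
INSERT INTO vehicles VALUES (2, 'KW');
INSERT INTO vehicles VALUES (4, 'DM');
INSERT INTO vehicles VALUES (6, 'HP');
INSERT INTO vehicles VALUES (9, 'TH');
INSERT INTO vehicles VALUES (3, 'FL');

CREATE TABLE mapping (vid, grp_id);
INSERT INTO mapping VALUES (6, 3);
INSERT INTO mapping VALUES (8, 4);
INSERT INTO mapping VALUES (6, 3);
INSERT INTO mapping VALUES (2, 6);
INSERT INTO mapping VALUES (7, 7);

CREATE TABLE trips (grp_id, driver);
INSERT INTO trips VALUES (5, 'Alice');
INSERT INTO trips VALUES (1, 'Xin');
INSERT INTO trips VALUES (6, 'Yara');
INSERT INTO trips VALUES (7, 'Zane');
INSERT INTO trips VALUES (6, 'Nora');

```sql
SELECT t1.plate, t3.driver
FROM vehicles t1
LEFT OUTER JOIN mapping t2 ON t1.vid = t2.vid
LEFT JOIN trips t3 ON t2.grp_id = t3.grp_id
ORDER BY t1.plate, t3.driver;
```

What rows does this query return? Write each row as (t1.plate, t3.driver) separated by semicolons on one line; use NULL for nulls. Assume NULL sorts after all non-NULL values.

(DM, NULL); (FL, NULL); (HP, NULL); (HP, NULL); (KW, Nora); (KW, Yara); (SG, NULL); (SG, NULL); (TH, NULL)

Step 1 — t1 LEFT JOIN t2 on vid → 8 row(s).
Then LEFT JOIN `trips t3` on grp_id: each of those 8 rows is kept; rows whose t2.grp_id has no match in t3 get NULL for t3's columns.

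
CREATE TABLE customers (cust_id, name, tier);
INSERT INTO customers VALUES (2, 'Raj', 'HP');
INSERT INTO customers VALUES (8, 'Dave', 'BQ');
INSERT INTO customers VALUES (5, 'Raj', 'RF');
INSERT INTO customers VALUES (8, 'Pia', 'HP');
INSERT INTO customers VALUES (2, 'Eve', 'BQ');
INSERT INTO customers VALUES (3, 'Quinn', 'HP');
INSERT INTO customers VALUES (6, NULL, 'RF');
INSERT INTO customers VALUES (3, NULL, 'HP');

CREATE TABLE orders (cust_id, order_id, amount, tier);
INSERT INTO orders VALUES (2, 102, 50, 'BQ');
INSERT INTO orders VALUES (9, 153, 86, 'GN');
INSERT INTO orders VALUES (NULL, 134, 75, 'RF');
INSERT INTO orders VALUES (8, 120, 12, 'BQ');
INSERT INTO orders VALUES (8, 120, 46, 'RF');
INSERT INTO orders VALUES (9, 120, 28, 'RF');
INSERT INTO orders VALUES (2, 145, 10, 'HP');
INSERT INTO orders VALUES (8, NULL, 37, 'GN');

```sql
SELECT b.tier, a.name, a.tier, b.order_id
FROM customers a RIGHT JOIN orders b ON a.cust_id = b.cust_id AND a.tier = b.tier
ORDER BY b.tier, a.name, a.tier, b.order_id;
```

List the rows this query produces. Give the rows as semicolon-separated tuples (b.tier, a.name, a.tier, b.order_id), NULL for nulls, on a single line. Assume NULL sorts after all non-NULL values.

(BQ, Dave, BQ, 120); (BQ, Eve, BQ, 102); (GN, NULL, NULL, 153); (GN, NULL, NULL, NULL); (HP, Raj, HP, 145); (RF, NULL, NULL, 120); (RF, NULL, NULL, 120); (RF, NULL, NULL, 134)

RIGHT JOIN keeps every row from `orders`; unmatched rows get NULL for `customers`'s columns.
Matching on a.cust_id = b.cust_id AND a.tier = b.tier. A NULL in a compared column never satisfies the condition.
- a row (cust_id=2, tier=HP): matches 1 b row(s) → 1 output row(s).
- a row (cust_id=8, tier=BQ): matches 1 b row(s) → 1 output row(s).
- a row (cust_id=5, tier=RF): no match.
- a row (cust_id=8, tier=HP): no match.
- a row (cust_id=2, tier=BQ): matches 1 b row(s) → 1 output row(s).
- a row (cust_id=3, tier=HP): no match.
- a row (cust_id=6, tier=RF): no match.
- a row (cust_id=3, tier=HP): no match.
- plus 5 unmatched b row(s), each kept with NULL a columns.
After projecting and ordering:
b.tier | a.name | a.tier | b.order_id
BQ | Dave | BQ | 120
BQ | Eve | BQ | 102
GN | NULL | NULL | 153
GN | NULL | NULL | NULL
HP | Raj | HP | 145
RF | NULL | NULL | 120
RF | NULL | NULL | 120
RF | NULL | NULL | 134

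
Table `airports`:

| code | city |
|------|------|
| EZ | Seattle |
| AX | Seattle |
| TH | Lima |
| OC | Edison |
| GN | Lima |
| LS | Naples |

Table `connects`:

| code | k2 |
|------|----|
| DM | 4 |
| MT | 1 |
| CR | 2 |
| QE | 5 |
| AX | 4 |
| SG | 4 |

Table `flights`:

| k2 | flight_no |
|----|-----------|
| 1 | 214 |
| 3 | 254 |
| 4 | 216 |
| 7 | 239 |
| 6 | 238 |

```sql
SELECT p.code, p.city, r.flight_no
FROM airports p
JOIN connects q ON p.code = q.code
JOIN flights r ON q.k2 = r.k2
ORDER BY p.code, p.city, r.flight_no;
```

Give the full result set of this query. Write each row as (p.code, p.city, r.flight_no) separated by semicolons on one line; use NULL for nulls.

Joins associate left-to-right: airports INNER JOIN connects on code gives 1 intermediate row(s).
Then INNER JOIN `flights r` on k2: keep only rows whose q.k2 appears in r.

(AX, Seattle, 216)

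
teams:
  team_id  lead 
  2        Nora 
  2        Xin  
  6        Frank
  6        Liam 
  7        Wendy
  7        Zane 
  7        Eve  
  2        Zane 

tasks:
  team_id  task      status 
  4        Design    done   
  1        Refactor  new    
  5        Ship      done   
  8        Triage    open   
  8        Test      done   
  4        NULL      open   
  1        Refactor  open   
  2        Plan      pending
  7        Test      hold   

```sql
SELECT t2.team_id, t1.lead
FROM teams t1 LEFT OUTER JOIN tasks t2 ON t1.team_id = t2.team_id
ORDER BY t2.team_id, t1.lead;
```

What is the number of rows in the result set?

LEFT JOIN keeps every row from `teams`; unmatched rows get NULL for `tasks`'s columns.
Matching on t1.team_id = t2.team_id.
Matched pairs: 6; unmatched t1 rows kept: 2.
Total: 6 matched + 2 padded = 8 rows.

8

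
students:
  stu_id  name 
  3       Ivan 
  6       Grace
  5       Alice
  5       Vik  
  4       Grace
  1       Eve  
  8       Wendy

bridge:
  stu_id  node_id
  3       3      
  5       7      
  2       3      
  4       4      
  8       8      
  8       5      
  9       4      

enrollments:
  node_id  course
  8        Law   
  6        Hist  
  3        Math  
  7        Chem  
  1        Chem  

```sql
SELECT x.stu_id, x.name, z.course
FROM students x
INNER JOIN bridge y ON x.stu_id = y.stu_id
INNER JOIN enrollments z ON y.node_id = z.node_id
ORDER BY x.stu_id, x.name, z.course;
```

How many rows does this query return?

Evaluate left to right. First `students x INNER JOIN bridge y` on stu_id: 6 row(s).
Then INNER JOIN `enrollments z` on node_id: keep only rows whose y.node_id appears in z.
Result: 4 row(s).

4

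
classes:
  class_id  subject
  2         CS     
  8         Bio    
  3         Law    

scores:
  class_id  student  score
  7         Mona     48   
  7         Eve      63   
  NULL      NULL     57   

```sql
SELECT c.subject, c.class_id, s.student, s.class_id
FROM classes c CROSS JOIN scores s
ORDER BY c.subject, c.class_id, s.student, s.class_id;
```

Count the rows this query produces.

CROSS JOIN pairs every row of `classes` with every row of `scores`: 3 × 3 = 9 rows.

9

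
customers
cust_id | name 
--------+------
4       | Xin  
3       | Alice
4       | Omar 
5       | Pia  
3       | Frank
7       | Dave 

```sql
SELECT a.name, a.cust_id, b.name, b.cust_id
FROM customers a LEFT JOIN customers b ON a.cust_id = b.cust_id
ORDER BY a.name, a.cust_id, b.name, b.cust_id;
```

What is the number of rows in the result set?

LEFT JOIN keeps every row from `customers a`; unmatched rows get NULL for `customers b`'s columns.
Matching on a.cust_id = b.cust_id.
- cust_id=4: 2 matching b row(s), so 2 row(s) emitted.
- cust_id=3: 2 matching b row(s), so 2 row(s) emitted.
- cust_id=4: 2 matching b row(s), so 2 row(s) emitted.
- cust_id=5: 1 matching b row(s), so 1 row(s) emitted.
- cust_id=3: 2 matching b row(s), so 2 row(s) emitted.
- cust_id=7: 1 matching b row(s), so 1 row(s) emitted.
Total: 10 rows.

10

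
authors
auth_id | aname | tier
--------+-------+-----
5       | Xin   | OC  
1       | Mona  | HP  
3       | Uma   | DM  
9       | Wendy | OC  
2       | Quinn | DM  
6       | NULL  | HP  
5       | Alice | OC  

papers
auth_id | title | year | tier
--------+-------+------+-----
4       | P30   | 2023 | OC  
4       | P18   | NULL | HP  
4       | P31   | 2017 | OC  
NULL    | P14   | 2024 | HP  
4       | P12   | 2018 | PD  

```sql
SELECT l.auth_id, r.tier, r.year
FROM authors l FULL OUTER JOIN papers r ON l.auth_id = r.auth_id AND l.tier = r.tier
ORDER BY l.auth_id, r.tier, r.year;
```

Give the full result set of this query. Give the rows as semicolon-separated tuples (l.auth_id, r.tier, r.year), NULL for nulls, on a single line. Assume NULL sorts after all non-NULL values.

(1, NULL, NULL); (2, NULL, NULL); (3, NULL, NULL); (5, NULL, NULL); (5, NULL, NULL); (6, NULL, NULL); (9, NULL, NULL); (NULL, HP, 2024); (NULL, HP, NULL); (NULL, OC, 2017); (NULL, OC, 2023); (NULL, PD, 2018)

FULL OUTER JOIN keeps every row from both sides; unmatched rows get NULL for the other side's columns.
Matching on l.auth_id = r.auth_id AND l.tier = r.tier. A NULL in a compared column never satisfies the condition.
Matched pairs: 0; unmatched l rows kept: 7; unmatched r rows kept: 5.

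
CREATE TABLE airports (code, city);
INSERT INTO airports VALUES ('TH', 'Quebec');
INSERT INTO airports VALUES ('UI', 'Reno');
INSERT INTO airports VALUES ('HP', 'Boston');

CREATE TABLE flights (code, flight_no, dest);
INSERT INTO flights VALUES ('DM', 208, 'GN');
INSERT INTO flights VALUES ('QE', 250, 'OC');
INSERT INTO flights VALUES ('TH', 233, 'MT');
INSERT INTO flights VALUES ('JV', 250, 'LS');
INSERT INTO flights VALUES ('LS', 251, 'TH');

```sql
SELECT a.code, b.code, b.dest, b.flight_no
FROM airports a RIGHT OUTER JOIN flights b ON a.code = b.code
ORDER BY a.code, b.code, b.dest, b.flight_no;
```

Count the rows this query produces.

RIGHT JOIN keeps every row from `flights`; unmatched rows get NULL for `airports`'s columns.
Matching on a.code = b.code.
Matched pairs: 1; unmatched b rows kept: 4.
Total: 1 matched + 4 padded = 5 rows.

5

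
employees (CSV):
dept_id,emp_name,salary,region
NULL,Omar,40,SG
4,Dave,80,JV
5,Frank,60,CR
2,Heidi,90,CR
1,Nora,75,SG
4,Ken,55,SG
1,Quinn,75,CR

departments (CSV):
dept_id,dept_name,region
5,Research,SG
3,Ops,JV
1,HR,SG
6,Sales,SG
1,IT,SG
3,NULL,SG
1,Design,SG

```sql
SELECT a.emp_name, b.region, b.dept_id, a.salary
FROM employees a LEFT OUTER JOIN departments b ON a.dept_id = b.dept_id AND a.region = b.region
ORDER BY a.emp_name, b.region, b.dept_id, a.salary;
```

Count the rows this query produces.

9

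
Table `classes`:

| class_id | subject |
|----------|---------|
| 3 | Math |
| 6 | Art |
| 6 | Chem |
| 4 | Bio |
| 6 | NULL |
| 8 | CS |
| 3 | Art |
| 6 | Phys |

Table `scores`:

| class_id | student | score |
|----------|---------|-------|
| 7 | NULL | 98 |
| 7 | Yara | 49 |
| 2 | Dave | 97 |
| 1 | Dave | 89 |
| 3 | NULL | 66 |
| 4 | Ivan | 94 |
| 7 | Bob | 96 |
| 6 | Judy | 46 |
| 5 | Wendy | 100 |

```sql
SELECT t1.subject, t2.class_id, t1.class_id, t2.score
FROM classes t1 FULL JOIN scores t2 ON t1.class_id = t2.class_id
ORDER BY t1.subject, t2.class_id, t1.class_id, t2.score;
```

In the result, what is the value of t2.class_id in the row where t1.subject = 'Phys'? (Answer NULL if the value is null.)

FULL OUTER JOIN keeps every row from both sides; unmatched rows get NULL for the other side's columns.
Matching on t1.class_id = t2.class_id.
- t1 (class_id=3) pairs with 1 row(s) of t2.
- t1 (class_id=6) pairs with 1 row(s) of t2.
- t1 (class_id=6) pairs with 1 row(s) of t2.
- t1 (class_id=4) pairs with 1 row(s) of t2.
- t1 (class_id=6) pairs with 1 row(s) of t2.
- t1 (class_id=8) has no partner → padded with NULL.
- t1 (class_id=3) pairs with 1 row(s) of t2.
- t1 (class_id=6) pairs with 1 row(s) of t2.
- 6 row(s) from t2 found no t1 partner → padded with NULL.

6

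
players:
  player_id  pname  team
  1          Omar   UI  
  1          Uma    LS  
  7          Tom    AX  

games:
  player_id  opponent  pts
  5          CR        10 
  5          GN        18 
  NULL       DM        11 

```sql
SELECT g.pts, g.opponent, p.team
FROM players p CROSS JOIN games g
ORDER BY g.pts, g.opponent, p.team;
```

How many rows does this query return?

9

CROSS JOIN pairs every row of `players` with every row of `games`: 3 × 3 = 9 rows.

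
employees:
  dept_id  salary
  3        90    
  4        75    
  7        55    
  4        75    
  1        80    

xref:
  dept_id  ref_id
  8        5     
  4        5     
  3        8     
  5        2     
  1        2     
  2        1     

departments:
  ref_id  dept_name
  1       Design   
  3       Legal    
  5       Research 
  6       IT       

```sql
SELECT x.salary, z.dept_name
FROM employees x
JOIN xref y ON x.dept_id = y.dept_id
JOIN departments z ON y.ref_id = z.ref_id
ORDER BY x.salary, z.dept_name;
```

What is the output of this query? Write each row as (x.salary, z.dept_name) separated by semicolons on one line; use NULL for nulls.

(75, Research); (75, Research)

Joins associate left-to-right: employees INNER JOIN xref on dept_id gives 4 intermediate row(s).
Then INNER JOIN `departments z` on ref_id: keep only rows whose y.ref_id appears in z.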